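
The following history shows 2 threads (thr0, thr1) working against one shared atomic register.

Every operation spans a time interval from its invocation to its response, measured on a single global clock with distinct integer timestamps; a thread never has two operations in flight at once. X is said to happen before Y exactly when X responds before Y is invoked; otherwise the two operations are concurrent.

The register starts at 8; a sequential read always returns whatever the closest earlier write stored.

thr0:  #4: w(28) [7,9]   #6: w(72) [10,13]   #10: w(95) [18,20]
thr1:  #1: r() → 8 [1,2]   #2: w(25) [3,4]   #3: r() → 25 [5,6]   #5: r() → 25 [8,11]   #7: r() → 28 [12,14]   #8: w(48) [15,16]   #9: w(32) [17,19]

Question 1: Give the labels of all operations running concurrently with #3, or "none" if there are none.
none

#3 spans [5,6]; an op avoiding the whole window 5..6 is ordered, any other is concurrent
#1 [1,2]: before
#2 [3,4]: before
#4 [7,9]: after
#5 [8,11]: after
#6 [10,13]: after
#7 [12,14]: after
#8 [15,16]: after
#9 [17,19]: after
#10 [18,20]: after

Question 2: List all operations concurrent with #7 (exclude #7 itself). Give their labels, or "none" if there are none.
#6

#7 spans [12,14]: anything still running between times 12 and 14 counts as concurrent
#1 [1,2]: before
#2 [3,4]: before
#3 [5,6]: before
#4 [7,9]: before
#5 [8,11]: before
#6 [10,13]: concurrent
#8 [15,16]: after
#9 [17,19]: after
#10 [18,20]: after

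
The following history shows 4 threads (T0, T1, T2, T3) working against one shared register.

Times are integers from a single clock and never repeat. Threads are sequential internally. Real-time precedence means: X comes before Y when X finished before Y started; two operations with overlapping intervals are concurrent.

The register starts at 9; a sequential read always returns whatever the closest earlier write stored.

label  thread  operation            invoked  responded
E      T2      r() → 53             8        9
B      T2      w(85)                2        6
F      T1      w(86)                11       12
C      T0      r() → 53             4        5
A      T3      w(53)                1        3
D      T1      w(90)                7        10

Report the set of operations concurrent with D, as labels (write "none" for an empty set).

D spans [7,10]; an op avoiding the whole window 7..10 is ordered, any other is concurrent
A [1,3]: before
B [2,6]: before
C [4,5]: before
E [8,9]: concurrent
F [11,12]: after

E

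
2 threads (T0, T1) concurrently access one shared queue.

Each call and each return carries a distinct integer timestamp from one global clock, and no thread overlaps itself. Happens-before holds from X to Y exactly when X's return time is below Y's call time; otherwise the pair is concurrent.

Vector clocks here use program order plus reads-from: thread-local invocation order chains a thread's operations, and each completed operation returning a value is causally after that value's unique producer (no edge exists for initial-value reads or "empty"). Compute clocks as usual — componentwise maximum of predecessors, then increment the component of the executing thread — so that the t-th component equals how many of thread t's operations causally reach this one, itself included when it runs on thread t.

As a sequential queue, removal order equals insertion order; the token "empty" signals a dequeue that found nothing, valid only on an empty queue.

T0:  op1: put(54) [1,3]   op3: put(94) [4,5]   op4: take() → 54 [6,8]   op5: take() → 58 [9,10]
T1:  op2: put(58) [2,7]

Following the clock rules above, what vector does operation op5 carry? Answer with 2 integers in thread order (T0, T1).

(4, 1)

VC(op2, invoked at 2): no causal predecessors; +1 on T1 → (0, 1)
VC(op1, invoked at 1): no causal predecessors; +1 on T0 → (1, 0)
merge at op3 (invoked 4): VC(op1)=(1, 0), own-thread bump on T0 → (2, 0)
merge at op4 (invoked 6): VC(op1)=(1, 0), VC(op3)=(2, 0), own-thread bump on T0 → (3, 0)
merge at op5 (invoked 9): VC(op2)=(0, 1), VC(op4)=(3, 0), own-thread bump on T0 → (4, 1)
target: VC(op5) = (4, 1)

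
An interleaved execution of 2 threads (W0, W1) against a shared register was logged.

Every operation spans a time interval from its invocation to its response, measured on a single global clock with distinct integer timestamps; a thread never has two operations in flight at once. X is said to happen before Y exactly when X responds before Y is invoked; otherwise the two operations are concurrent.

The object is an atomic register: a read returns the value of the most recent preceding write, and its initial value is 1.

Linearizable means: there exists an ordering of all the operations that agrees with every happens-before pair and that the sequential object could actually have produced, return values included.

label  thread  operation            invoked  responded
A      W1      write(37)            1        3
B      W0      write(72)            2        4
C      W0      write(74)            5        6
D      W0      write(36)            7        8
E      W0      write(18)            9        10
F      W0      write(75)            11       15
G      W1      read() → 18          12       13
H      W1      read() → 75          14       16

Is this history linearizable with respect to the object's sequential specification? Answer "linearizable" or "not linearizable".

one valid linearization: A, B, C, D, E, G, F, H
1. A write(37), leaving value 37
2. B write(72), leaving value 72
3. C write(74), leaving value 74
4. D write(36), leaving value 36
5. E write(18), leaving value 18
6. G read() → 18, leaving value 18
7. F write(75), leaving value 75
8. H read() → 75, leaving value 75

linearizable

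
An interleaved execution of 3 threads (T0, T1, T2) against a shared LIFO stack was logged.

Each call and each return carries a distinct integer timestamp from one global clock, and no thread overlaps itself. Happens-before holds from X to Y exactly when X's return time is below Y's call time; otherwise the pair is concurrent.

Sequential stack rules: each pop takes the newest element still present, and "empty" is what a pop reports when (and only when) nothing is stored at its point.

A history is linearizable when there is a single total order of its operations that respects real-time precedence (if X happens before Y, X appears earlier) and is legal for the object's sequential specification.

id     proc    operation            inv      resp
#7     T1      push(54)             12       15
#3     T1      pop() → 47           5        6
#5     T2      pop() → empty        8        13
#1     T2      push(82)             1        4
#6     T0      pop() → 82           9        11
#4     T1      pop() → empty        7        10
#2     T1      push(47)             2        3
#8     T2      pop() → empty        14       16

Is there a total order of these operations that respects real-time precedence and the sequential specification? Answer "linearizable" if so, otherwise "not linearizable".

one valid linearization: #1, #2, #3, #6, #4, #5, #8, #7
step 1: #1 push(82) — stack <82>
step 2: #2 push(47) — stack <82,47>
step 3: #3 pop() → 47 — stack <82>
step 4: #6 pop() → 82 — stack <>
step 5: #4 pop() → empty — stack <>
step 6: #5 pop() → empty — stack <>
step 7: #8 pop() → empty — stack <>
step 8: #7 push(54) — stack <54>

linearizable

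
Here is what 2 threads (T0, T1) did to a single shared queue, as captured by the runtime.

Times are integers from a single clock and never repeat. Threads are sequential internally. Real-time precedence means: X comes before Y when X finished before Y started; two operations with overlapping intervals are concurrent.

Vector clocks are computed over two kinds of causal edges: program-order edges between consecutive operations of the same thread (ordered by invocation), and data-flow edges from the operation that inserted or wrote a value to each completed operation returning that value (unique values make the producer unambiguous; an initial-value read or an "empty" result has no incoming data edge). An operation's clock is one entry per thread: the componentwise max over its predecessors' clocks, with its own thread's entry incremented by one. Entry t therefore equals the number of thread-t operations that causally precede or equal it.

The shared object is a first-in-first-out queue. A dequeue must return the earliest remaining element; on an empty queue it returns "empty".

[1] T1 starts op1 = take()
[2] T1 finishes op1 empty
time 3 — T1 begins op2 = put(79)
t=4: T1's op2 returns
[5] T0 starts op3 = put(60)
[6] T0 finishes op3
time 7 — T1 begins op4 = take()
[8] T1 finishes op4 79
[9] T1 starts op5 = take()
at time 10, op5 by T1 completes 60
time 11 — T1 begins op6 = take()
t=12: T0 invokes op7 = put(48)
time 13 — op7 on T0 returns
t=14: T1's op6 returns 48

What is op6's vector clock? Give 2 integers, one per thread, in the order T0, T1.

op1, invoked 1, has no incoming edges; only T1's bump applies → (0, 1)
op3, invoked 5, has no incoming edges; only T0's bump applies → (1, 0)
op2 (invocation 3): componentwise max over VC(op1)=(0, 1), +1 at T1, giving (0, 2)
op7 (invocation 12): componentwise max over VC(op3)=(1, 0), +1 at T0, giving (2, 0)
op4 (invocation 7): componentwise max over VC(op2)=(0, 2), +1 at T1, giving (0, 3)
op5 (invocation 9): componentwise max over VC(op3)=(1, 0), VC(op4)=(0, 3), +1 at T1, giving (1, 4)
op6 (invocation 11): componentwise max over VC(op5)=(1, 4), VC(op7)=(2, 0), +1 at T1, giving (2, 5)
target: VC(op6) = (2, 5)

(2, 5)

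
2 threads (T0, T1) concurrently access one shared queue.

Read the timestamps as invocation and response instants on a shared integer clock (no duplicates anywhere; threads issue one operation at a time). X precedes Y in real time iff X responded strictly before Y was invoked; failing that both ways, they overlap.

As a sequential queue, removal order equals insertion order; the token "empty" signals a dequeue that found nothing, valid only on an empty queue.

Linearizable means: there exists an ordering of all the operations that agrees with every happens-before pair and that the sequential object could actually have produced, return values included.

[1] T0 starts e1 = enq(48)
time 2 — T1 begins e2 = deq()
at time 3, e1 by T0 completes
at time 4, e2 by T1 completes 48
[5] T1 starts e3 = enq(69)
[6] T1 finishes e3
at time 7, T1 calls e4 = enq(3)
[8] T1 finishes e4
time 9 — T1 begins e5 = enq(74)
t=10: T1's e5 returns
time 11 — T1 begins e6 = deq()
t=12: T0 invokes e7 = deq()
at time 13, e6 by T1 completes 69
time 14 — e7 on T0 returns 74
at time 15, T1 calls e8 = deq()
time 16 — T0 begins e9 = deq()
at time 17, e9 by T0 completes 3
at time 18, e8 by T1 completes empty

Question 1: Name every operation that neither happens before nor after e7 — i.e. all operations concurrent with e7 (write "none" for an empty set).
e7 runs from 12 to 14; window-overlapping ops are concurrent
e1 [1,3]: before
e2 [2,4]: before
e3 [5,6]: before
e4 [7,8]: before
e5 [9,10]: before
e6 [11,13]: concurrent
e8 [15,18]: after
e9 [16,17]: after

e6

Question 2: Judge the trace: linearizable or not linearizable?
the violation lands at event 14, e7's response at time 14: events 1..13 linearize, events 1..14 do not
the 7 completed operations admit 4 real-time orders; each fails the queue replay
take e1, e2, e3, e4, e5, e6, e7: step 7 already fails, because e7 deq() → 74 cannot occur there
take e1, e2, e3, e4, e5, e7, e6: step 6 already fails, because e7 deq() → 74 cannot occur there

not linearizable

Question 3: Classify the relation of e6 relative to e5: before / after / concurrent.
e6 spans [11,13], e5 spans [9,10]
resp(e5)=10 < inv(e6)=11

after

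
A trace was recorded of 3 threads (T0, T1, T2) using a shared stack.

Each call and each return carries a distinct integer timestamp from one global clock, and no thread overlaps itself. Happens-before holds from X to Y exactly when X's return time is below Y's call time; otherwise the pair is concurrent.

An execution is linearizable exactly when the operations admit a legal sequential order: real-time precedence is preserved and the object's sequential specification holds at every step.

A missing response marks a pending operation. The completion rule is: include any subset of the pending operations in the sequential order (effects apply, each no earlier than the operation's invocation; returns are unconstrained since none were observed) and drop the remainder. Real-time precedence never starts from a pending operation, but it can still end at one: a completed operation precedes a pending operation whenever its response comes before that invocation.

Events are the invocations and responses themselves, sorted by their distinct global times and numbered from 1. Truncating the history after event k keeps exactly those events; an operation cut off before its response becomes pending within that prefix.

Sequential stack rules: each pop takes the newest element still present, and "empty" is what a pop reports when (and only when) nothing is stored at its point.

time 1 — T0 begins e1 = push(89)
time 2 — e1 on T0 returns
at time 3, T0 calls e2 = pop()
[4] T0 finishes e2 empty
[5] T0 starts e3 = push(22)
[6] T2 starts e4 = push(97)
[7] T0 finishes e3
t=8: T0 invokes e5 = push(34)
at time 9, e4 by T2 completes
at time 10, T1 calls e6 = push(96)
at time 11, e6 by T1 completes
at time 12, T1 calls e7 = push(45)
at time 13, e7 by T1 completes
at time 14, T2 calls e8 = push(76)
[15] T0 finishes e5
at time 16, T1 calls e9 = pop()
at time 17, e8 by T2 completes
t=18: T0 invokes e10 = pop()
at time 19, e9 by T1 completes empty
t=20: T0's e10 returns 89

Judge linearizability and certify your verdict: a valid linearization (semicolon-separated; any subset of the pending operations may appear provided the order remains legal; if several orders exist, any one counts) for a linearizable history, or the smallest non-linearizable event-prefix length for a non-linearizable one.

prefix check: 1..3 passes, 1..4 fails once e2's time-4 response joins
a single order respects real time; the 2 completed stack operations fail replay along it
e.g. e1, e2: illegal at step 2, since e2 pop() → empty cannot apply there

not linearizable — minimal violating prefix: 4 events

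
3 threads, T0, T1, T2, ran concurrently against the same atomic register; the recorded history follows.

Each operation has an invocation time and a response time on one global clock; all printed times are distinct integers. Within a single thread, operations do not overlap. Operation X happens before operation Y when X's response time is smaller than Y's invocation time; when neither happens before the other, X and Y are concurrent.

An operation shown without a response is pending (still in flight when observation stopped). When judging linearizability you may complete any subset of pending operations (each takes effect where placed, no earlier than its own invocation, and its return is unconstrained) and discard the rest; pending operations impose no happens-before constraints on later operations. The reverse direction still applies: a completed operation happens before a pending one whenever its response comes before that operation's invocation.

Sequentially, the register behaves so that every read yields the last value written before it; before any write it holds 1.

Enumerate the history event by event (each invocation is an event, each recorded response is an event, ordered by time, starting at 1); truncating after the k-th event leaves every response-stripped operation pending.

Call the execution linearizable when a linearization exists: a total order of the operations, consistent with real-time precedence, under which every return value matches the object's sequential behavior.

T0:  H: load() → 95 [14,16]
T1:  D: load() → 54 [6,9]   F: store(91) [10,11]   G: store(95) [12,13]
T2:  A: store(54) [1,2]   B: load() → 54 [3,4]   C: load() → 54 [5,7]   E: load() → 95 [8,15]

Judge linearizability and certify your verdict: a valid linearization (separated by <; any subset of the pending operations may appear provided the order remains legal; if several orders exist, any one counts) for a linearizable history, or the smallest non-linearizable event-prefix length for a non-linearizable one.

after step 1 (A store(54)): value 54
after step 2 (B load() → 54): value 54
after step 3 (C load() → 54): value 54
after step 4 (D load() → 54): value 54
after step 5 (F store(91)): value 91
after step 6 (G store(95)): value 95
after step 7 (E load() → 95): value 95
after step 8 (H load() → 95): value 95

linearizable — witness: A < B < C < D < F < G < E < H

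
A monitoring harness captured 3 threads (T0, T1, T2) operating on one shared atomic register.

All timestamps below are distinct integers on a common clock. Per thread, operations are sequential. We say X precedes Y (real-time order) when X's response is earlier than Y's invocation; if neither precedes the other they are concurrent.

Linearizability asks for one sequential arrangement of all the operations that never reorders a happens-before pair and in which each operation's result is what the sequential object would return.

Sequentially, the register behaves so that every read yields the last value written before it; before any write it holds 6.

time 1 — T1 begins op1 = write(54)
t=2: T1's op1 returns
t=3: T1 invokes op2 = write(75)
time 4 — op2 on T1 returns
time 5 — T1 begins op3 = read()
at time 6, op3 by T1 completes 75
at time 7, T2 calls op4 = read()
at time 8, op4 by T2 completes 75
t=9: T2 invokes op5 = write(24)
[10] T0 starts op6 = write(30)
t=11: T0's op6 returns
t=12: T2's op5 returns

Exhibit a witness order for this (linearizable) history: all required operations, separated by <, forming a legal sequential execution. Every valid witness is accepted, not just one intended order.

op1 < op2 < op3 < op4 < op5 < op6

1. op1 write(54), leaving value 54
2. op2 write(75), leaving value 75
3. op3 read() → 75, leaving value 75
4. op4 read() → 75, leaving value 75
5. op5 write(24), leaving value 24
6. op6 write(30), leaving value 30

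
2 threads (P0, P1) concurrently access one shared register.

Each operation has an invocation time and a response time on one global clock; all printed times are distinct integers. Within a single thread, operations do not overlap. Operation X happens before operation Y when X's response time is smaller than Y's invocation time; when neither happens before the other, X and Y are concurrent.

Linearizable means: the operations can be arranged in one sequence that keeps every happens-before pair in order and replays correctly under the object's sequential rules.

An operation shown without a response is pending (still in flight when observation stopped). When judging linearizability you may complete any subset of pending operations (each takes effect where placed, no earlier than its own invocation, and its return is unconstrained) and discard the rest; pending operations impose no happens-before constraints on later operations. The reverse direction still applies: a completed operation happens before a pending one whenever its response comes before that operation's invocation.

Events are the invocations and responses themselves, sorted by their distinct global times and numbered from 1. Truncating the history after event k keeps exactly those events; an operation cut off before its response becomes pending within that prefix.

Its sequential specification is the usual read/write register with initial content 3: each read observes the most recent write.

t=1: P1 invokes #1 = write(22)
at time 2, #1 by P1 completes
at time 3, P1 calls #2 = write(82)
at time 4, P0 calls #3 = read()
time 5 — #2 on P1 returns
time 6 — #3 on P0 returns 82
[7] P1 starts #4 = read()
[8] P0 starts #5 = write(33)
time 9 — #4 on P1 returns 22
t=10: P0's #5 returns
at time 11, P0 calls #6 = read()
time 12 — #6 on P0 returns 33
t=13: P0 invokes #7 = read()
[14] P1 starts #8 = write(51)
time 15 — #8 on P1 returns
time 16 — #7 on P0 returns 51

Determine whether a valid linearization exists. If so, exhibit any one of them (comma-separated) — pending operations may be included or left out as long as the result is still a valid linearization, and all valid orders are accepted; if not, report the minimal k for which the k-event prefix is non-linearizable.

not linearizable — minimal violating prefix: 9 events

cut after 8 events: linearizable; cut after 9 events (#4 responds, time 9): not linearizable
real-time-consistent orders of the 4 completed operations: 2 — all fail the register replay
no escape via the 1 pending operation (#5): every completion choice fails
take #1, #2, #3, #4 (pending dropped): step 4 already fails, because #4 read() → 22 cannot occur there
take #1, #3, #2, #4 (pending dropped): step 2 already fails, because #3 read() → 82 cannot occur there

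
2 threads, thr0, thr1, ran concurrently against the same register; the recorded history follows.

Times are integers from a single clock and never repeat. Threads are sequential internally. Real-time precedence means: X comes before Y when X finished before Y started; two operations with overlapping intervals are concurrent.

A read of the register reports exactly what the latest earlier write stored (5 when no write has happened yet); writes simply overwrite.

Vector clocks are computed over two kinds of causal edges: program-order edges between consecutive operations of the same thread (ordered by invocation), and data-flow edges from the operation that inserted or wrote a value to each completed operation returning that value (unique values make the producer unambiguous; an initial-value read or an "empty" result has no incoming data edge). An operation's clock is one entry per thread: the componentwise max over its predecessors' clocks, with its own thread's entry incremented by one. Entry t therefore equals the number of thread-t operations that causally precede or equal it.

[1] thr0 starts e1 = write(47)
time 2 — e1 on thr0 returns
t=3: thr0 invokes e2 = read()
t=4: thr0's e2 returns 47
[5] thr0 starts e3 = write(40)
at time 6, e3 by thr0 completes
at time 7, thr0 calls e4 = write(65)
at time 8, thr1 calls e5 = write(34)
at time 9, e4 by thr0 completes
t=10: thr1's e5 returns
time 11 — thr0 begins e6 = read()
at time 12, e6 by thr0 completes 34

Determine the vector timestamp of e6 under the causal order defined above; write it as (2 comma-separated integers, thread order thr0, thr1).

(5, 1)

no predecessors for e5 (invoked 8): thr1 increments from zero → (0, 1)
no predecessors for e1 (invoked 1): thr0 increments from zero → (1, 0)
e2, invoked 3, takes VC(e1)=(1, 0) under max, adds 1 for thr0 → (2, 0)
e3, invoked 5, takes VC(e2)=(2, 0) under max, adds 1 for thr0 → (3, 0)
e4, invoked 7, takes VC(e3)=(3, 0) under max, adds 1 for thr0 → (4, 0)
e6, invoked 11, takes VC(e4)=(4, 0), VC(e5)=(0, 1) under max, adds 1 for thr0 → (5, 1)
target: VC(e6) = (5, 1)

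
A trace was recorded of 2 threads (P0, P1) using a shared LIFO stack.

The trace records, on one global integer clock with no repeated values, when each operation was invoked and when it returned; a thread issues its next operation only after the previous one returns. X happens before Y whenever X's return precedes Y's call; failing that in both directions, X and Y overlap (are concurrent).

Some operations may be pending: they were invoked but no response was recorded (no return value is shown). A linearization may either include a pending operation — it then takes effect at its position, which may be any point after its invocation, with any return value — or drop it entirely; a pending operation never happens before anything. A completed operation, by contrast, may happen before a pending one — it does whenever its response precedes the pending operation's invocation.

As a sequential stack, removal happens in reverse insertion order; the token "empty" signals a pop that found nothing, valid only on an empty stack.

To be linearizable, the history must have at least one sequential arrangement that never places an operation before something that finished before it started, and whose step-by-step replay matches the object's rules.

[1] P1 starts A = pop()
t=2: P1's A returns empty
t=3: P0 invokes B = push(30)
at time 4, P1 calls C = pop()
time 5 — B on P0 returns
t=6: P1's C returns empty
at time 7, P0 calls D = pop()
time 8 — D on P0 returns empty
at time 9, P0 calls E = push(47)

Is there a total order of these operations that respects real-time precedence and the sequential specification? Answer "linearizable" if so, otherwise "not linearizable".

not linearizable

events 1..7 are fine; event 8 — the response of D at time 8 — makes the prefix non-linearizable
real-time-consistent orders of the 4 completed operations: 2 — all fail the LIFO stack replay
for example A, B, C, D fails at step 3: C pop() → empty is not legal there
for example A, C, B, D fails at step 4: D pop() → empty is not legal there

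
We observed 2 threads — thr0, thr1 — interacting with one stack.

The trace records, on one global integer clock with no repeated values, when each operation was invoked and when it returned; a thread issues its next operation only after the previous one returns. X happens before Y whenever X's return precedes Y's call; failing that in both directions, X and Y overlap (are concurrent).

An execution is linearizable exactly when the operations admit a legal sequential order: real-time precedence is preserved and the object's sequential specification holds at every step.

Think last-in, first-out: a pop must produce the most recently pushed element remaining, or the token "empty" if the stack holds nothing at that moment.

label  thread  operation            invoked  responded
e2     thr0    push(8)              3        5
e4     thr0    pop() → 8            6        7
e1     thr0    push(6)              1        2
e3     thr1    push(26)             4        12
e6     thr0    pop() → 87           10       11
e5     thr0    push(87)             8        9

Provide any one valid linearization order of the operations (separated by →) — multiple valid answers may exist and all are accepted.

step 1: e1 push(6) — stack <6>
step 2: e2 push(8) — stack <6,8>
step 3: e4 pop() → 8 — stack <6>
step 4: e3 push(26) — stack <6,26>
step 5: e5 push(87) — stack <6,26,87>
step 6: e6 pop() → 87 — stack <6,26>

e1 → e2 → e4 → e3 → e5 → e6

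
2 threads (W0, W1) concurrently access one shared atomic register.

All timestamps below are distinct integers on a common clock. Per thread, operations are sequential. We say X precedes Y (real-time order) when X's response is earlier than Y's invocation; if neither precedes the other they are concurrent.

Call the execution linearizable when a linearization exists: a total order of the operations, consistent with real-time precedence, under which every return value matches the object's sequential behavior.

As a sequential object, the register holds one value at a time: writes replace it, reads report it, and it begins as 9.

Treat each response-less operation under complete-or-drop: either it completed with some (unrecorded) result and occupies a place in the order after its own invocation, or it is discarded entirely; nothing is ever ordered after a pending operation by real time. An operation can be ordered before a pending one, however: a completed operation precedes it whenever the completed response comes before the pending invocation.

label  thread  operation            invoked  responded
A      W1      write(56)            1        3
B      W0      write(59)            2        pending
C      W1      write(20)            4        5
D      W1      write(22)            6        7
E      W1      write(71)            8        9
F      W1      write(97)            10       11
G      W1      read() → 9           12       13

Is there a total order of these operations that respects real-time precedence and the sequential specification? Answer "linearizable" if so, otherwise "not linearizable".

not linearizable

cut after 12 events: linearizable; cut after 13 events (G responds, time 13): not linearizable
the completed operations (6 total) allow one real-time order; the atomic register replay rejects it
no completion choice of the 1 pending operation (B) rescues it — every subset was tried
take A, C, D, E, F, G (pending dropped): step 6 already fails, because G read() → 9 cannot occur there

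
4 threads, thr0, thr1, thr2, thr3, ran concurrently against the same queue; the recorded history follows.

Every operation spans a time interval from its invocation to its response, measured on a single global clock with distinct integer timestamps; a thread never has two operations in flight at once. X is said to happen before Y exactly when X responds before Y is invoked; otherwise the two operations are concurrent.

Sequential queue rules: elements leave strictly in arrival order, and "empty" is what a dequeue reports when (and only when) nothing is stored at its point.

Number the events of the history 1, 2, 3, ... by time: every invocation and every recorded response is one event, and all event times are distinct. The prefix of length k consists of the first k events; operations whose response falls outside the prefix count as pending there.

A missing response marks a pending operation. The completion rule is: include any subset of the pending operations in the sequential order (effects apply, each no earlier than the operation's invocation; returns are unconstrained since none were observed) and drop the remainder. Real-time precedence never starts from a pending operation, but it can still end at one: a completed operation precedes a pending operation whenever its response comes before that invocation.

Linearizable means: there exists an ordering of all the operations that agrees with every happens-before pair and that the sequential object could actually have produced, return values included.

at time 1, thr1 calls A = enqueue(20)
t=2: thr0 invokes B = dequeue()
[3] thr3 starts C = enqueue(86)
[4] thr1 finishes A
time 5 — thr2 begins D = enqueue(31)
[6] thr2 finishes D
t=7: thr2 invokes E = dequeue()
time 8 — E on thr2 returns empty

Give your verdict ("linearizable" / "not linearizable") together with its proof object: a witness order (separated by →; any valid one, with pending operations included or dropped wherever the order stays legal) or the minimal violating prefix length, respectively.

not linearizable — minimal violating prefix: 8 events

events 1..7 are fine; event 8 — the response of E at time 8 — makes the prefix non-linearizable
exhaustive check: the 3 completed queue ops admit one real-time order; illegal
include/drop combinations of the 2 pending operations (B, C) were all tried; none helps
for example A, D, E (pending dropped) fails at step 3: E dequeue() → empty is not legal there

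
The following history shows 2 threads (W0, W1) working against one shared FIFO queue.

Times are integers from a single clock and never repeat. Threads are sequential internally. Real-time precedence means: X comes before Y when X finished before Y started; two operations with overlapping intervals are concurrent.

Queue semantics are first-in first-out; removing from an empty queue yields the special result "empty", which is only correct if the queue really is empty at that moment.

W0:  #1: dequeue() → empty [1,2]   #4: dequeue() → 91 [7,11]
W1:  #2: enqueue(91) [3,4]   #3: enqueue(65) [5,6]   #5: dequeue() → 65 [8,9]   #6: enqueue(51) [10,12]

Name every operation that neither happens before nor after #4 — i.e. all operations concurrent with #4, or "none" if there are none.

#4 runs from 7 to 11; window-overlapping ops are concurrent
#1 [1,2]: before
#2 [3,4]: before
#3 [5,6]: before
#5 [8,9]: concurrent
#6 [10,12]: concurrent

#5, #6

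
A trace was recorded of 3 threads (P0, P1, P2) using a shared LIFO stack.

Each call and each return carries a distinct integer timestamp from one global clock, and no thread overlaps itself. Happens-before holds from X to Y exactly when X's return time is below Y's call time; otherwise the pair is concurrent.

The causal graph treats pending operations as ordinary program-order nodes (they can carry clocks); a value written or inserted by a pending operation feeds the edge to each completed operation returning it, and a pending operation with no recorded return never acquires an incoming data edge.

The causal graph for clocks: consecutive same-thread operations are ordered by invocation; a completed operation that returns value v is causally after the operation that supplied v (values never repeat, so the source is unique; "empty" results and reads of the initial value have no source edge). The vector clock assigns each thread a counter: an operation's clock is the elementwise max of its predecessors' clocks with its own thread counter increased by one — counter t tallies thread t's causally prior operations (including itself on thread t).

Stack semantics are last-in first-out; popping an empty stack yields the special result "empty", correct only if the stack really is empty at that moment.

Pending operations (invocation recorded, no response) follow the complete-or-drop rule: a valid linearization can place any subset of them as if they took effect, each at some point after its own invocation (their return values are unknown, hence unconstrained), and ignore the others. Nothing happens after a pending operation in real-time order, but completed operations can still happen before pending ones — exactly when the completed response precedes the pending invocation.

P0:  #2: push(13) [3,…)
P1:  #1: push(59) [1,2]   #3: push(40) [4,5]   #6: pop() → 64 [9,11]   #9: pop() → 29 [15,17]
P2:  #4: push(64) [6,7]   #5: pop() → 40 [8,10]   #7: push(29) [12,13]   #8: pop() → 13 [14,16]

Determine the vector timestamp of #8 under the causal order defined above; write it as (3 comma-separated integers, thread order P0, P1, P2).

#4, invoked 6, has no incoming edges; only P2's bump applies → (0, 0, 1)
#1, invoked 1, has no incoming edges; only P1's bump applies → (0, 1, 0)
#2, invoked 3, has no incoming edges; only P0's bump applies → (1, 0, 0)
invoked at 4, #3 merges VC(#1)=(0, 1, 0) and bumps P1's slot → (0, 2, 0)
invoked at 8, #5 merges VC(#3)=(0, 2, 0), VC(#4)=(0, 0, 1) and bumps P2's slot → (0, 2, 2)
invoked at 9, #6 merges VC(#3)=(0, 2, 0), VC(#4)=(0, 0, 1) and bumps P1's slot → (0, 3, 1)
invoked at 12, #7 merges VC(#5)=(0, 2, 2) and bumps P2's slot → (0, 2, 3)
invoked at 15, #9 merges VC(#6)=(0, 3, 1), VC(#7)=(0, 2, 3) and bumps P1's slot → (0, 4, 3)
invoked at 14, #8 merges VC(#2)=(1, 0, 0), VC(#7)=(0, 2, 3) and bumps P2's slot → (1, 2, 4)
target: VC(#8) = (1, 2, 4)

(1, 2, 4)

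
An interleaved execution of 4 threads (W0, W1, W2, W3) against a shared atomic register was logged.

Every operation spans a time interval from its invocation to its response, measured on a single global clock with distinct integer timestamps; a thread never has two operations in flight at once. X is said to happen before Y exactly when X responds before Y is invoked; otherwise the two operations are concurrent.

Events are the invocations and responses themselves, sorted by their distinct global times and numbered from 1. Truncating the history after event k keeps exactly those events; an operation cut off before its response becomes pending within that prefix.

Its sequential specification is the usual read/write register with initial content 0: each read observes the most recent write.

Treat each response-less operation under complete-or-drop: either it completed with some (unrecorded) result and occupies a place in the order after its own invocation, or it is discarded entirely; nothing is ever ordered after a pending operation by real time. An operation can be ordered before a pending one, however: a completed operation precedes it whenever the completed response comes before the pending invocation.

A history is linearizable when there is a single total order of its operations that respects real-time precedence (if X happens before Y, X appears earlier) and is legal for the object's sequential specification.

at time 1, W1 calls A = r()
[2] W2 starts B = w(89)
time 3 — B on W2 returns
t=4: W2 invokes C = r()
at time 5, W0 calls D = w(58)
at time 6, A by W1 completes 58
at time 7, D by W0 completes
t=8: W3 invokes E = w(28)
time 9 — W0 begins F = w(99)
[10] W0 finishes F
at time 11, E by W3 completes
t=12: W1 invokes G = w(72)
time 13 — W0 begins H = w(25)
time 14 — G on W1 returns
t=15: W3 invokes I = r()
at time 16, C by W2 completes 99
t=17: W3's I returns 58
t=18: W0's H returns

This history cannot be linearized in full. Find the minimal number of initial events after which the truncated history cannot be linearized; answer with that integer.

events 1..16 are still linearizable — one witness is B, D, A, E, F, C, G:
1. B w(89), leaving value 89
2. D w(58), leaving value 58
3. A r() → 58, leaving value 58
4. E w(28), leaving value 28
5. F w(99), leaving value 99
6. C r() → 99, leaving value 99
7. G w(72), leaving value 72
with event 17 included (I responding at time 17), all real-time-consistent orders fail
no completion choice of the 1 pending operation (H) rescues it — every subset was tried
e.g. A, B, C, D, E, F, G, I (pending dropped): illegal at step 1, since A r() → 58 cannot apply there
e.g. A, B, C, D, F, E, G, I (pending dropped): illegal at step 1, since A r() → 58 cannot apply there

17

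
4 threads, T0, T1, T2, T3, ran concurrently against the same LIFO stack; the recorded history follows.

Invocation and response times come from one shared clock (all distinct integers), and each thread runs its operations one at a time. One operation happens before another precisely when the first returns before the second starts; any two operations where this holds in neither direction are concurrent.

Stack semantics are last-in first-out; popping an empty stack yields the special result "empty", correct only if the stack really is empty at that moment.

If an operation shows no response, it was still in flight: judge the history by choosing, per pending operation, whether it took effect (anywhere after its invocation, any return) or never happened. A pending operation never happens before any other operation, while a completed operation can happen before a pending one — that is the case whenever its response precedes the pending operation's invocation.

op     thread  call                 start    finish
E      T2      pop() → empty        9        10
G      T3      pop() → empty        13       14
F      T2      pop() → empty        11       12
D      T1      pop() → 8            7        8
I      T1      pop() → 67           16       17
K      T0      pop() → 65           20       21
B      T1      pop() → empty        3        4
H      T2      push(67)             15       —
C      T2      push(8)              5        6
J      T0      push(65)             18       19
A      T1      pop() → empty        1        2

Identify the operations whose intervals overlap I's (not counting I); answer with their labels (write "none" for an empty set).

I spans [16,17]; an op avoiding the whole window 16..17 is ordered, any other is concurrent
A [1,2]: before
B [3,4]: before
C [5,6]: before
D [7,8]: before
E [9,10]: before
F [11,12]: before
G [13,14]: before
H [15,…): concurrent
J [18,19]: after
K [20,21]: after

H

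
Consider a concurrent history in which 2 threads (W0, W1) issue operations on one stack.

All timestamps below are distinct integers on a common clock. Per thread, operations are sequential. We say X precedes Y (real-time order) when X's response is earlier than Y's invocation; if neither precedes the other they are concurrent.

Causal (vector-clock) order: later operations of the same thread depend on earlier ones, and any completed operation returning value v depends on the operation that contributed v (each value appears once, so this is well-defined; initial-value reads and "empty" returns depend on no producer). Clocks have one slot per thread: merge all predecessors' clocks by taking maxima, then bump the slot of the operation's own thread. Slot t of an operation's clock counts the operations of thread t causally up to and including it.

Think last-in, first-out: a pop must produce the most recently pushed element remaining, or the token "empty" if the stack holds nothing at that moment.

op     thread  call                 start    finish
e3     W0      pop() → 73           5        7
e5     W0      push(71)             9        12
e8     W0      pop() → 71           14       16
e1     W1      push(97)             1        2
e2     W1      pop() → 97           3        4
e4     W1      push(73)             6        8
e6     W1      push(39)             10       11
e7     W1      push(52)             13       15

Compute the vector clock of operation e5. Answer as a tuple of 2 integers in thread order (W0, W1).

(2, 3)

root op e1, invoked 1: fresh clock plus W1's own tick → (0, 1)
invoked at 3, e2 merges VC(e1)=(0, 1) and bumps W1's slot → (0, 2)
invoked at 6, e4 merges VC(e2)=(0, 2) and bumps W1's slot → (0, 3)
invoked at 10, e6 merges VC(e4)=(0, 3) and bumps W1's slot → (0, 4)
invoked at 5, e3 merges VC(e4)=(0, 3) and bumps W0's slot → (1, 3)
invoked at 13, e7 merges VC(e6)=(0, 4) and bumps W1's slot → (0, 5)
invoked at 9, e5 merges VC(e3)=(1, 3) and bumps W0's slot → (2, 3)
invoked at 14, e8 merges VC(e5)=(2, 3) and bumps W0's slot → (3, 3)
target: VC(e5) = (2, 3)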